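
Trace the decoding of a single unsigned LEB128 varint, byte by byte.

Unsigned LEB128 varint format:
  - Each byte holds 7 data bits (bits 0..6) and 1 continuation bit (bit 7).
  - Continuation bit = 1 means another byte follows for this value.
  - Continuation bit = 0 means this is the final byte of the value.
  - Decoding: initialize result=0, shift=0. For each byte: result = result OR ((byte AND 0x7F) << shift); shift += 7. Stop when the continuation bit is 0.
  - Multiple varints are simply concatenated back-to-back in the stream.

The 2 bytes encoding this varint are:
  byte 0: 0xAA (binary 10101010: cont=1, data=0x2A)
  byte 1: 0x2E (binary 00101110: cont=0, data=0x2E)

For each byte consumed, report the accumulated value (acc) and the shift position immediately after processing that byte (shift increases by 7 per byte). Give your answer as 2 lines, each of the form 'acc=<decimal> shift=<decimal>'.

Answer: acc=42 shift=7
acc=5930 shift=14

Derivation:
byte 0=0xAA: payload=0x2A=42, contrib = 42<<0 = 42; acc -> 42, shift -> 7
byte 1=0x2E: payload=0x2E=46, contrib = 46<<7 = 5888; acc -> 5930, shift -> 14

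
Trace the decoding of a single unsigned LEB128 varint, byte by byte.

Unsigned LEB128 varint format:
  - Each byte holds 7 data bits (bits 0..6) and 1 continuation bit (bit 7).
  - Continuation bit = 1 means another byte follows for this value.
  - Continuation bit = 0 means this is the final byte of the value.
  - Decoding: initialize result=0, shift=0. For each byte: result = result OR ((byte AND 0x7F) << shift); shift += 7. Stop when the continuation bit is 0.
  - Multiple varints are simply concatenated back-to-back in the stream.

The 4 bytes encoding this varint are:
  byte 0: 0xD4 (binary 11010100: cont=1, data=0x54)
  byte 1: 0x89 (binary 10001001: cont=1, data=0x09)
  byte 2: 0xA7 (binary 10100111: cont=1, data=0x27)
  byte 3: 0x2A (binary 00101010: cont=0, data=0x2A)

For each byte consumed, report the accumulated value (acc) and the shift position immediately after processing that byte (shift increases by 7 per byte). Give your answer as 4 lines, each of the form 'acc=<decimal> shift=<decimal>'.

byte 0=0xD4: payload=0x54=84, contrib = 84<<0 = 84; acc -> 84, shift -> 7
byte 1=0x89: payload=0x09=9, contrib = 9<<7 = 1152; acc -> 1236, shift -> 14
byte 2=0xA7: payload=0x27=39, contrib = 39<<14 = 638976; acc -> 640212, shift -> 21
byte 3=0x2A: payload=0x2A=42, contrib = 42<<21 = 88080384; acc -> 88720596, shift -> 28

Answer: acc=84 shift=7
acc=1236 shift=14
acc=640212 shift=21
acc=88720596 shift=28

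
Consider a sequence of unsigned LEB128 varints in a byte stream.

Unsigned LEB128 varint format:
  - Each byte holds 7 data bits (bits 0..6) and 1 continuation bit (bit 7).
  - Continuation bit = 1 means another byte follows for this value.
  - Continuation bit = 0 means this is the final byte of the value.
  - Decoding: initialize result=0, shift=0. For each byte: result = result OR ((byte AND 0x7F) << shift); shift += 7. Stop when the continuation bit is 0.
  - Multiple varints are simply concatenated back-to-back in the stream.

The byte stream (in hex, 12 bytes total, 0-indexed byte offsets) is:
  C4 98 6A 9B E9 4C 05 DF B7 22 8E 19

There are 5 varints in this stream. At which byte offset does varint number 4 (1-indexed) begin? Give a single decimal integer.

  byte[0]=0xC4 cont=1 payload=0x44=68: acc |= 68<<0 -> acc=68 shift=7
  byte[1]=0x98 cont=1 payload=0x18=24: acc |= 24<<7 -> acc=3140 shift=14
  byte[2]=0x6A cont=0 payload=0x6A=106: acc |= 106<<14 -> acc=1739844 shift=21 [end]
Varint 1: bytes[0:3] = C4 98 6A -> value 1739844 (3 byte(s))
  byte[3]=0x9B cont=1 payload=0x1B=27: acc |= 27<<0 -> acc=27 shift=7
  byte[4]=0xE9 cont=1 payload=0x69=105: acc |= 105<<7 -> acc=13467 shift=14
  byte[5]=0x4C cont=0 payload=0x4C=76: acc |= 76<<14 -> acc=1258651 shift=21 [end]
Varint 2: bytes[3:6] = 9B E9 4C -> value 1258651 (3 byte(s))
  byte[6]=0x05 cont=0 payload=0x05=5: acc |= 5<<0 -> acc=5 shift=7 [end]
Varint 3: bytes[6:7] = 05 -> value 5 (1 byte(s))
  byte[7]=0xDF cont=1 payload=0x5F=95: acc |= 95<<0 -> acc=95 shift=7
  byte[8]=0xB7 cont=1 payload=0x37=55: acc |= 55<<7 -> acc=7135 shift=14
  byte[9]=0x22 cont=0 payload=0x22=34: acc |= 34<<14 -> acc=564191 shift=21 [end]
Varint 4: bytes[7:10] = DF B7 22 -> value 564191 (3 byte(s))
  byte[10]=0x8E cont=1 payload=0x0E=14: acc |= 14<<0 -> acc=14 shift=7
  byte[11]=0x19 cont=0 payload=0x19=25: acc |= 25<<7 -> acc=3214 shift=14 [end]
Varint 5: bytes[10:12] = 8E 19 -> value 3214 (2 byte(s))

Answer: 7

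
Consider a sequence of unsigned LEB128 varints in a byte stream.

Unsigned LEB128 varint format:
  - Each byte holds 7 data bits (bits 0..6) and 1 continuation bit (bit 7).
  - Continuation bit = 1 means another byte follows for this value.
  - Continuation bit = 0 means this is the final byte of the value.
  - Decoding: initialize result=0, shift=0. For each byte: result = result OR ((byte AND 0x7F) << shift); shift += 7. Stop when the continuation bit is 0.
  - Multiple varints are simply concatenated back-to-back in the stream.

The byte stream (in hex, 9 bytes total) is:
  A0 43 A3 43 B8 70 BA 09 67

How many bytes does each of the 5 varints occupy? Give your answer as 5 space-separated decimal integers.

Answer: 2 2 2 2 1

Derivation:
  byte[0]=0xA0 cont=1 payload=0x20=32: acc |= 32<<0 -> acc=32 shift=7
  byte[1]=0x43 cont=0 payload=0x43=67: acc |= 67<<7 -> acc=8608 shift=14 [end]
Varint 1: bytes[0:2] = A0 43 -> value 8608 (2 byte(s))
  byte[2]=0xA3 cont=1 payload=0x23=35: acc |= 35<<0 -> acc=35 shift=7
  byte[3]=0x43 cont=0 payload=0x43=67: acc |= 67<<7 -> acc=8611 shift=14 [end]
Varint 2: bytes[2:4] = A3 43 -> value 8611 (2 byte(s))
  byte[4]=0xB8 cont=1 payload=0x38=56: acc |= 56<<0 -> acc=56 shift=7
  byte[5]=0x70 cont=0 payload=0x70=112: acc |= 112<<7 -> acc=14392 shift=14 [end]
Varint 3: bytes[4:6] = B8 70 -> value 14392 (2 byte(s))
  byte[6]=0xBA cont=1 payload=0x3A=58: acc |= 58<<0 -> acc=58 shift=7
  byte[7]=0x09 cont=0 payload=0x09=9: acc |= 9<<7 -> acc=1210 shift=14 [end]
Varint 4: bytes[6:8] = BA 09 -> value 1210 (2 byte(s))
  byte[8]=0x67 cont=0 payload=0x67=103: acc |= 103<<0 -> acc=103 shift=7 [end]
Varint 5: bytes[8:9] = 67 -> value 103 (1 byte(s))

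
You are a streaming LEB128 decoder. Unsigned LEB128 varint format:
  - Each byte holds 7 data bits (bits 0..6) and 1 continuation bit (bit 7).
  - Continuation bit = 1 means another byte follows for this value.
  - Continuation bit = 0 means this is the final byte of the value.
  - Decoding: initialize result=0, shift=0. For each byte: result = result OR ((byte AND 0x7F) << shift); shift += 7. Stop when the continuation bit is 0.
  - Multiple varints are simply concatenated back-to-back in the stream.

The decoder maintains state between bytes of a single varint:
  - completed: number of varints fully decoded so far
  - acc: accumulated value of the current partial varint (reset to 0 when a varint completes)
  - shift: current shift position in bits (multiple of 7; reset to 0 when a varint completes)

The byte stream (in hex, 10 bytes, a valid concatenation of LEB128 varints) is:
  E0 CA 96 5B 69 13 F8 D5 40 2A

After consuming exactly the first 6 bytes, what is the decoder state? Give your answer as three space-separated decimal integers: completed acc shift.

byte[0]=0xE0 cont=1 payload=0x60: acc |= 96<<0 -> completed=0 acc=96 shift=7
byte[1]=0xCA cont=1 payload=0x4A: acc |= 74<<7 -> completed=0 acc=9568 shift=14
byte[2]=0x96 cont=1 payload=0x16: acc |= 22<<14 -> completed=0 acc=370016 shift=21
byte[3]=0x5B cont=0 payload=0x5B: varint #1 complete (value=191210848); reset -> completed=1 acc=0 shift=0
byte[4]=0x69 cont=0 payload=0x69: varint #2 complete (value=105); reset -> completed=2 acc=0 shift=0
byte[5]=0x13 cont=0 payload=0x13: varint #3 complete (value=19); reset -> completed=3 acc=0 shift=0

Answer: 3 0 0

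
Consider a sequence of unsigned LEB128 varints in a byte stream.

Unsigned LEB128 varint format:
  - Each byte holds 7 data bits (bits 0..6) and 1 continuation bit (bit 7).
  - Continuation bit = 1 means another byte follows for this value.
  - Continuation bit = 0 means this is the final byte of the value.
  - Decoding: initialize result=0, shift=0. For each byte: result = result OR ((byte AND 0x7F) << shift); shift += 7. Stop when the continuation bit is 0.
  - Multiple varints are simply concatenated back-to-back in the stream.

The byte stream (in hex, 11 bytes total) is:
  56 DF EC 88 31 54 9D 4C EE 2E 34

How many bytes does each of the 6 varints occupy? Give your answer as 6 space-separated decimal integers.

Answer: 1 4 1 2 2 1

Derivation:
  byte[0]=0x56 cont=0 payload=0x56=86: acc |= 86<<0 -> acc=86 shift=7 [end]
Varint 1: bytes[0:1] = 56 -> value 86 (1 byte(s))
  byte[1]=0xDF cont=1 payload=0x5F=95: acc |= 95<<0 -> acc=95 shift=7
  byte[2]=0xEC cont=1 payload=0x6C=108: acc |= 108<<7 -> acc=13919 shift=14
  byte[3]=0x88 cont=1 payload=0x08=8: acc |= 8<<14 -> acc=144991 shift=21
  byte[4]=0x31 cont=0 payload=0x31=49: acc |= 49<<21 -> acc=102905439 shift=28 [end]
Varint 2: bytes[1:5] = DF EC 88 31 -> value 102905439 (4 byte(s))
  byte[5]=0x54 cont=0 payload=0x54=84: acc |= 84<<0 -> acc=84 shift=7 [end]
Varint 3: bytes[5:6] = 54 -> value 84 (1 byte(s))
  byte[6]=0x9D cont=1 payload=0x1D=29: acc |= 29<<0 -> acc=29 shift=7
  byte[7]=0x4C cont=0 payload=0x4C=76: acc |= 76<<7 -> acc=9757 shift=14 [end]
Varint 4: bytes[6:8] = 9D 4C -> value 9757 (2 byte(s))
  byte[8]=0xEE cont=1 payload=0x6E=110: acc |= 110<<0 -> acc=110 shift=7
  byte[9]=0x2E cont=0 payload=0x2E=46: acc |= 46<<7 -> acc=5998 shift=14 [end]
Varint 5: bytes[8:10] = EE 2E -> value 5998 (2 byte(s))
  byte[10]=0x34 cont=0 payload=0x34=52: acc |= 52<<0 -> acc=52 shift=7 [end]
Varint 6: bytes[10:11] = 34 -> value 52 (1 byte(s))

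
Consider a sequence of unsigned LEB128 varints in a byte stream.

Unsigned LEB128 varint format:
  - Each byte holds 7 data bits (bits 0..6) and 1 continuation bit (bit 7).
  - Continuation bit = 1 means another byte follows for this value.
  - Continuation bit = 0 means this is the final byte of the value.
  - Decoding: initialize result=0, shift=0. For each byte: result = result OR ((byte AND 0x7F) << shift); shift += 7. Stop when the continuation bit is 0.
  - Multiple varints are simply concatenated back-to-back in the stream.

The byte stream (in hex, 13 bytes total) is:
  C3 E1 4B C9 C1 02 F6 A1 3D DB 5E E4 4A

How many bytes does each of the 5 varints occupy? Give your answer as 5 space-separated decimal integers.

Answer: 3 3 3 2 2

Derivation:
  byte[0]=0xC3 cont=1 payload=0x43=67: acc |= 67<<0 -> acc=67 shift=7
  byte[1]=0xE1 cont=1 payload=0x61=97: acc |= 97<<7 -> acc=12483 shift=14
  byte[2]=0x4B cont=0 payload=0x4B=75: acc |= 75<<14 -> acc=1241283 shift=21 [end]
Varint 1: bytes[0:3] = C3 E1 4B -> value 1241283 (3 byte(s))
  byte[3]=0xC9 cont=1 payload=0x49=73: acc |= 73<<0 -> acc=73 shift=7
  byte[4]=0xC1 cont=1 payload=0x41=65: acc |= 65<<7 -> acc=8393 shift=14
  byte[5]=0x02 cont=0 payload=0x02=2: acc |= 2<<14 -> acc=41161 shift=21 [end]
Varint 2: bytes[3:6] = C9 C1 02 -> value 41161 (3 byte(s))
  byte[6]=0xF6 cont=1 payload=0x76=118: acc |= 118<<0 -> acc=118 shift=7
  byte[7]=0xA1 cont=1 payload=0x21=33: acc |= 33<<7 -> acc=4342 shift=14
  byte[8]=0x3D cont=0 payload=0x3D=61: acc |= 61<<14 -> acc=1003766 shift=21 [end]
Varint 3: bytes[6:9] = F6 A1 3D -> value 1003766 (3 byte(s))
  byte[9]=0xDB cont=1 payload=0x5B=91: acc |= 91<<0 -> acc=91 shift=7
  byte[10]=0x5E cont=0 payload=0x5E=94: acc |= 94<<7 -> acc=12123 shift=14 [end]
Varint 4: bytes[9:11] = DB 5E -> value 12123 (2 byte(s))
  byte[11]=0xE4 cont=1 payload=0x64=100: acc |= 100<<0 -> acc=100 shift=7
  byte[12]=0x4A cont=0 payload=0x4A=74: acc |= 74<<7 -> acc=9572 shift=14 [end]
Varint 5: bytes[11:13] = E4 4A -> value 9572 (2 byte(s))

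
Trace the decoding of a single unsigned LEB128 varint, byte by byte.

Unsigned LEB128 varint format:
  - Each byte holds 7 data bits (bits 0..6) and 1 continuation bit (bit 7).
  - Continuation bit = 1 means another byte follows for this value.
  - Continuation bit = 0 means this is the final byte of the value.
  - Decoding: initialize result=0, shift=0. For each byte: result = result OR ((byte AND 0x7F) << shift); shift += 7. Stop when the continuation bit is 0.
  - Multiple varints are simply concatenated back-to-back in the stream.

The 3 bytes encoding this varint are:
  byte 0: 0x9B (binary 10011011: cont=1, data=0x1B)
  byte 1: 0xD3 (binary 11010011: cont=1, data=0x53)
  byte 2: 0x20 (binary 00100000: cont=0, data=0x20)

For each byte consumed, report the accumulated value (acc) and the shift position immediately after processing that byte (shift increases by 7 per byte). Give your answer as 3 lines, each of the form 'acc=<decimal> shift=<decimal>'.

byte 0=0x9B: payload=0x1B=27, contrib = 27<<0 = 27; acc -> 27, shift -> 7
byte 1=0xD3: payload=0x53=83, contrib = 83<<7 = 10624; acc -> 10651, shift -> 14
byte 2=0x20: payload=0x20=32, contrib = 32<<14 = 524288; acc -> 534939, shift -> 21

Answer: acc=27 shift=7
acc=10651 shift=14
acc=534939 shift=21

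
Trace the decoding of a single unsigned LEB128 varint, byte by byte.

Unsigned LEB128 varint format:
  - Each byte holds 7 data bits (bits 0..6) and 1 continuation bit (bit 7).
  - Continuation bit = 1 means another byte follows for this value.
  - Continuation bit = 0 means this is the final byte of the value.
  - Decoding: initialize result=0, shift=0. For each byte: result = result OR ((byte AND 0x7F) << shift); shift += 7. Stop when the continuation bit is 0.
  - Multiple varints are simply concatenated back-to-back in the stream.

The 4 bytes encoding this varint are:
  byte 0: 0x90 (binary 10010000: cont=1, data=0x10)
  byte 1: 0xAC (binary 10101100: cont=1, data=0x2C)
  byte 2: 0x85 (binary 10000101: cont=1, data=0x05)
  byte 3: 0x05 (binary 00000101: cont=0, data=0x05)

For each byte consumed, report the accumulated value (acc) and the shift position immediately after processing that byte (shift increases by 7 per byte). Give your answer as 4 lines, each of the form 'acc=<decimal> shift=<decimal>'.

Answer: acc=16 shift=7
acc=5648 shift=14
acc=87568 shift=21
acc=10573328 shift=28

Derivation:
byte 0=0x90: payload=0x10=16, contrib = 16<<0 = 16; acc -> 16, shift -> 7
byte 1=0xAC: payload=0x2C=44, contrib = 44<<7 = 5632; acc -> 5648, shift -> 14
byte 2=0x85: payload=0x05=5, contrib = 5<<14 = 81920; acc -> 87568, shift -> 21
byte 3=0x05: payload=0x05=5, contrib = 5<<21 = 10485760; acc -> 10573328, shift -> 28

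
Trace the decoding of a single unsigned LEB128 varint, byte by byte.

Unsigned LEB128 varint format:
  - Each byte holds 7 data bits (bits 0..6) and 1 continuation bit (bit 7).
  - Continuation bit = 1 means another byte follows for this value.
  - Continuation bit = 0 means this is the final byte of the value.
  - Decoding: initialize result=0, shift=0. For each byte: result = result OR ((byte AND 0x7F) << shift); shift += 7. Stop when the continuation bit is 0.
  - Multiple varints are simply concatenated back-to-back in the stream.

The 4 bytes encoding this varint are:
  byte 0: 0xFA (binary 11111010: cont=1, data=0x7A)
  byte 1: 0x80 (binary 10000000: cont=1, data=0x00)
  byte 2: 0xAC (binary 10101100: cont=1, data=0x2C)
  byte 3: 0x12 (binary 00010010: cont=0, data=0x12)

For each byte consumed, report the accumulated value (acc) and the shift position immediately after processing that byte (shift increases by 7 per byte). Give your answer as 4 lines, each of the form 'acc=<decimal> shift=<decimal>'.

byte 0=0xFA: payload=0x7A=122, contrib = 122<<0 = 122; acc -> 122, shift -> 7
byte 1=0x80: payload=0x00=0, contrib = 0<<7 = 0; acc -> 122, shift -> 14
byte 2=0xAC: payload=0x2C=44, contrib = 44<<14 = 720896; acc -> 721018, shift -> 21
byte 3=0x12: payload=0x12=18, contrib = 18<<21 = 37748736; acc -> 38469754, shift -> 28

Answer: acc=122 shift=7
acc=122 shift=14
acc=721018 shift=21
acc=38469754 shift=28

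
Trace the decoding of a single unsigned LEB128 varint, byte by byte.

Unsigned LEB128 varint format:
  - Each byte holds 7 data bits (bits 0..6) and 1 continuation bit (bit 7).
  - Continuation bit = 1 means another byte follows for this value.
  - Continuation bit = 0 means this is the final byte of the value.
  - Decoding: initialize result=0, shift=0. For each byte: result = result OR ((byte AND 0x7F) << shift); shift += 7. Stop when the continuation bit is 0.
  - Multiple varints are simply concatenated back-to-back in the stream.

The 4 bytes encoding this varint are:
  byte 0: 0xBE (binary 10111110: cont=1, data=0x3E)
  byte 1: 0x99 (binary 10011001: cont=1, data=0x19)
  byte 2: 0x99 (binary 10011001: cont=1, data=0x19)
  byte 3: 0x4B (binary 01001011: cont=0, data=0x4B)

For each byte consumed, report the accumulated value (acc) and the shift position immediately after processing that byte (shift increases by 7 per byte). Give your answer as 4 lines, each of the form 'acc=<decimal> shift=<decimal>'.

byte 0=0xBE: payload=0x3E=62, contrib = 62<<0 = 62; acc -> 62, shift -> 7
byte 1=0x99: payload=0x19=25, contrib = 25<<7 = 3200; acc -> 3262, shift -> 14
byte 2=0x99: payload=0x19=25, contrib = 25<<14 = 409600; acc -> 412862, shift -> 21
byte 3=0x4B: payload=0x4B=75, contrib = 75<<21 = 157286400; acc -> 157699262, shift -> 28

Answer: acc=62 shift=7
acc=3262 shift=14
acc=412862 shift=21
acc=157699262 shift=28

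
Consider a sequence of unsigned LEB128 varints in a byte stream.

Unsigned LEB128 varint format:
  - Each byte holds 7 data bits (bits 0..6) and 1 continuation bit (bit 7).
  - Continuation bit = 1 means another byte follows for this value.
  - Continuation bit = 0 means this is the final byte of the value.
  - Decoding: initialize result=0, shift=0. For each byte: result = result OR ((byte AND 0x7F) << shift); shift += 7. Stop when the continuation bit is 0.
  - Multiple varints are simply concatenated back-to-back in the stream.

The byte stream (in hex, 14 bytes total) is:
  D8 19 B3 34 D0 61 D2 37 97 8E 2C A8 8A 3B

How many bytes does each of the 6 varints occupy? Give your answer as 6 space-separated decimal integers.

  byte[0]=0xD8 cont=1 payload=0x58=88: acc |= 88<<0 -> acc=88 shift=7
  byte[1]=0x19 cont=0 payload=0x19=25: acc |= 25<<7 -> acc=3288 shift=14 [end]
Varint 1: bytes[0:2] = D8 19 -> value 3288 (2 byte(s))
  byte[2]=0xB3 cont=1 payload=0x33=51: acc |= 51<<0 -> acc=51 shift=7
  byte[3]=0x34 cont=0 payload=0x34=52: acc |= 52<<7 -> acc=6707 shift=14 [end]
Varint 2: bytes[2:4] = B3 34 -> value 6707 (2 byte(s))
  byte[4]=0xD0 cont=1 payload=0x50=80: acc |= 80<<0 -> acc=80 shift=7
  byte[5]=0x61 cont=0 payload=0x61=97: acc |= 97<<7 -> acc=12496 shift=14 [end]
Varint 3: bytes[4:6] = D0 61 -> value 12496 (2 byte(s))
  byte[6]=0xD2 cont=1 payload=0x52=82: acc |= 82<<0 -> acc=82 shift=7
  byte[7]=0x37 cont=0 payload=0x37=55: acc |= 55<<7 -> acc=7122 shift=14 [end]
Varint 4: bytes[6:8] = D2 37 -> value 7122 (2 byte(s))
  byte[8]=0x97 cont=1 payload=0x17=23: acc |= 23<<0 -> acc=23 shift=7
  byte[9]=0x8E cont=1 payload=0x0E=14: acc |= 14<<7 -> acc=1815 shift=14
  byte[10]=0x2C cont=0 payload=0x2C=44: acc |= 44<<14 -> acc=722711 shift=21 [end]
Varint 5: bytes[8:11] = 97 8E 2C -> value 722711 (3 byte(s))
  byte[11]=0xA8 cont=1 payload=0x28=40: acc |= 40<<0 -> acc=40 shift=7
  byte[12]=0x8A cont=1 payload=0x0A=10: acc |= 10<<7 -> acc=1320 shift=14
  byte[13]=0x3B cont=0 payload=0x3B=59: acc |= 59<<14 -> acc=967976 shift=21 [end]
Varint 6: bytes[11:14] = A8 8A 3B -> value 967976 (3 byte(s))

Answer: 2 2 2 2 3 3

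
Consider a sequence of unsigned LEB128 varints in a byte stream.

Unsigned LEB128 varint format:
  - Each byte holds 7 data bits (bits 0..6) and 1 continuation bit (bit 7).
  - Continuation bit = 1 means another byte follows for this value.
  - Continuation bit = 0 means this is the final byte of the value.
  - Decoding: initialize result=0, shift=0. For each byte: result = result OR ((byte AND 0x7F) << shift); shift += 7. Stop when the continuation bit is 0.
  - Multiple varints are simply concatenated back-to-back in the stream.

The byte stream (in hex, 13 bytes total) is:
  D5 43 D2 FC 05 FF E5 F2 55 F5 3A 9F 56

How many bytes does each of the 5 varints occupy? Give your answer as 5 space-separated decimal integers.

  byte[0]=0xD5 cont=1 payload=0x55=85: acc |= 85<<0 -> acc=85 shift=7
  byte[1]=0x43 cont=0 payload=0x43=67: acc |= 67<<7 -> acc=8661 shift=14 [end]
Varint 1: bytes[0:2] = D5 43 -> value 8661 (2 byte(s))
  byte[2]=0xD2 cont=1 payload=0x52=82: acc |= 82<<0 -> acc=82 shift=7
  byte[3]=0xFC cont=1 payload=0x7C=124: acc |= 124<<7 -> acc=15954 shift=14
  byte[4]=0x05 cont=0 payload=0x05=5: acc |= 5<<14 -> acc=97874 shift=21 [end]
Varint 2: bytes[2:5] = D2 FC 05 -> value 97874 (3 byte(s))
  byte[5]=0xFF cont=1 payload=0x7F=127: acc |= 127<<0 -> acc=127 shift=7
  byte[6]=0xE5 cont=1 payload=0x65=101: acc |= 101<<7 -> acc=13055 shift=14
  byte[7]=0xF2 cont=1 payload=0x72=114: acc |= 114<<14 -> acc=1880831 shift=21
  byte[8]=0x55 cont=0 payload=0x55=85: acc |= 85<<21 -> acc=180138751 shift=28 [end]
Varint 3: bytes[5:9] = FF E5 F2 55 -> value 180138751 (4 byte(s))
  byte[9]=0xF5 cont=1 payload=0x75=117: acc |= 117<<0 -> acc=117 shift=7
  byte[10]=0x3A cont=0 payload=0x3A=58: acc |= 58<<7 -> acc=7541 shift=14 [end]
Varint 4: bytes[9:11] = F5 3A -> value 7541 (2 byte(s))
  byte[11]=0x9F cont=1 payload=0x1F=31: acc |= 31<<0 -> acc=31 shift=7
  byte[12]=0x56 cont=0 payload=0x56=86: acc |= 86<<7 -> acc=11039 shift=14 [end]
Varint 5: bytes[11:13] = 9F 56 -> value 11039 (2 byte(s))

Answer: 2 3 4 2 2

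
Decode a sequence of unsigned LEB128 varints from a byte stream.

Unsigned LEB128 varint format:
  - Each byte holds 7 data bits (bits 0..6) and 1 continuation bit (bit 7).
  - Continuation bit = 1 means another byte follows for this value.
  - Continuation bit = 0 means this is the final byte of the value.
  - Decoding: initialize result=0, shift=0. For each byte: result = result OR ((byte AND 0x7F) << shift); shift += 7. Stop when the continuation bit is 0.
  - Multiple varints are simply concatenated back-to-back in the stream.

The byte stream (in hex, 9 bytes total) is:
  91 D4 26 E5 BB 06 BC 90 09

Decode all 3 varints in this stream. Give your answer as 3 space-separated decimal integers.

Answer: 633361 105957 149564

Derivation:
  byte[0]=0x91 cont=1 payload=0x11=17: acc |= 17<<0 -> acc=17 shift=7
  byte[1]=0xD4 cont=1 payload=0x54=84: acc |= 84<<7 -> acc=10769 shift=14
  byte[2]=0x26 cont=0 payload=0x26=38: acc |= 38<<14 -> acc=633361 shift=21 [end]
Varint 1: bytes[0:3] = 91 D4 26 -> value 633361 (3 byte(s))
  byte[3]=0xE5 cont=1 payload=0x65=101: acc |= 101<<0 -> acc=101 shift=7
  byte[4]=0xBB cont=1 payload=0x3B=59: acc |= 59<<7 -> acc=7653 shift=14
  byte[5]=0x06 cont=0 payload=0x06=6: acc |= 6<<14 -> acc=105957 shift=21 [end]
Varint 2: bytes[3:6] = E5 BB 06 -> value 105957 (3 byte(s))
  byte[6]=0xBC cont=1 payload=0x3C=60: acc |= 60<<0 -> acc=60 shift=7
  byte[7]=0x90 cont=1 payload=0x10=16: acc |= 16<<7 -> acc=2108 shift=14
  byte[8]=0x09 cont=0 payload=0x09=9: acc |= 9<<14 -> acc=149564 shift=21 [end]
Varint 3: bytes[6:9] = BC 90 09 -> value 149564 (3 byte(s))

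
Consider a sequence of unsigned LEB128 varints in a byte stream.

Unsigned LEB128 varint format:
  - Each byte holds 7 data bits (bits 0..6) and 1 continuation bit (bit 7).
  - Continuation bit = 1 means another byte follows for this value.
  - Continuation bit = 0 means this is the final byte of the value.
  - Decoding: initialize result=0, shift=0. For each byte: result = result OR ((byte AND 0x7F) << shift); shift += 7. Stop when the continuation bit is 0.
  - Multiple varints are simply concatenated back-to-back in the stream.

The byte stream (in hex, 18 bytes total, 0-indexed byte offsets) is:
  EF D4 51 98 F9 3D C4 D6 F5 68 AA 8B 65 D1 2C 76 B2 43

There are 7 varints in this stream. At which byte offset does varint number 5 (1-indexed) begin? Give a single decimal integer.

Answer: 13

Derivation:
  byte[0]=0xEF cont=1 payload=0x6F=111: acc |= 111<<0 -> acc=111 shift=7
  byte[1]=0xD4 cont=1 payload=0x54=84: acc |= 84<<7 -> acc=10863 shift=14
  byte[2]=0x51 cont=0 payload=0x51=81: acc |= 81<<14 -> acc=1337967 shift=21 [end]
Varint 1: bytes[0:3] = EF D4 51 -> value 1337967 (3 byte(s))
  byte[3]=0x98 cont=1 payload=0x18=24: acc |= 24<<0 -> acc=24 shift=7
  byte[4]=0xF9 cont=1 payload=0x79=121: acc |= 121<<7 -> acc=15512 shift=14
  byte[5]=0x3D cont=0 payload=0x3D=61: acc |= 61<<14 -> acc=1014936 shift=21 [end]
Varint 2: bytes[3:6] = 98 F9 3D -> value 1014936 (3 byte(s))
  byte[6]=0xC4 cont=1 payload=0x44=68: acc |= 68<<0 -> acc=68 shift=7
  byte[7]=0xD6 cont=1 payload=0x56=86: acc |= 86<<7 -> acc=11076 shift=14
  byte[8]=0xF5 cont=1 payload=0x75=117: acc |= 117<<14 -> acc=1928004 shift=21
  byte[9]=0x68 cont=0 payload=0x68=104: acc |= 104<<21 -> acc=220031812 shift=28 [end]
Varint 3: bytes[6:10] = C4 D6 F5 68 -> value 220031812 (4 byte(s))
  byte[10]=0xAA cont=1 payload=0x2A=42: acc |= 42<<0 -> acc=42 shift=7
  byte[11]=0x8B cont=1 payload=0x0B=11: acc |= 11<<7 -> acc=1450 shift=14
  byte[12]=0x65 cont=0 payload=0x65=101: acc |= 101<<14 -> acc=1656234 shift=21 [end]
Varint 4: bytes[10:13] = AA 8B 65 -> value 1656234 (3 byte(s))
  byte[13]=0xD1 cont=1 payload=0x51=81: acc |= 81<<0 -> acc=81 shift=7
  byte[14]=0x2C cont=0 payload=0x2C=44: acc |= 44<<7 -> acc=5713 shift=14 [end]
Varint 5: bytes[13:15] = D1 2C -> value 5713 (2 byte(s))
  byte[15]=0x76 cont=0 payload=0x76=118: acc |= 118<<0 -> acc=118 shift=7 [end]
Varint 6: bytes[15:16] = 76 -> value 118 (1 byte(s))
  byte[16]=0xB2 cont=1 payload=0x32=50: acc |= 50<<0 -> acc=50 shift=7
  byte[17]=0x43 cont=0 payload=0x43=67: acc |= 67<<7 -> acc=8626 shift=14 [end]
Varint 7: bytes[16:18] = B2 43 -> value 8626 (2 byte(s))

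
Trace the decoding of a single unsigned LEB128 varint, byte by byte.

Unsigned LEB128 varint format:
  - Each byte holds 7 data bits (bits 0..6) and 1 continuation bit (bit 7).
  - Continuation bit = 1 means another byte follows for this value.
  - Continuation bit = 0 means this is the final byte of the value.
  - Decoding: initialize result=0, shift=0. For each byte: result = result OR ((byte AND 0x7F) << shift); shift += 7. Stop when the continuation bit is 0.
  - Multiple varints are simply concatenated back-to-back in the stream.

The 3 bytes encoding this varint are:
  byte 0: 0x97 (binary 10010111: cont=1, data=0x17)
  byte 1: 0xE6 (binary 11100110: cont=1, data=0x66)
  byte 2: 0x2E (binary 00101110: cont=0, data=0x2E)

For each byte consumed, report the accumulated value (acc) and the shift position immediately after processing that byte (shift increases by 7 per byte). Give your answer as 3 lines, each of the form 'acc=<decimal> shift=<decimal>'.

byte 0=0x97: payload=0x17=23, contrib = 23<<0 = 23; acc -> 23, shift -> 7
byte 1=0xE6: payload=0x66=102, contrib = 102<<7 = 13056; acc -> 13079, shift -> 14
byte 2=0x2E: payload=0x2E=46, contrib = 46<<14 = 753664; acc -> 766743, shift -> 21

Answer: acc=23 shift=7
acc=13079 shift=14
acc=766743 shift=21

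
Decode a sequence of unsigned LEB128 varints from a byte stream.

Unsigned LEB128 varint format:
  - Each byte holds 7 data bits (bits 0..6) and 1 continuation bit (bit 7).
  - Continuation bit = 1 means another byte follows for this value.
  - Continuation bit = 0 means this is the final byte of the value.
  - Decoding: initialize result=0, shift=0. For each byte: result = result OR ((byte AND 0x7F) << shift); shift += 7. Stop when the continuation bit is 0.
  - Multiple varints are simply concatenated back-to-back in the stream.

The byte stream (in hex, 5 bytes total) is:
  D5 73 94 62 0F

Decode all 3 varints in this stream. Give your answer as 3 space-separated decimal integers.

  byte[0]=0xD5 cont=1 payload=0x55=85: acc |= 85<<0 -> acc=85 shift=7
  byte[1]=0x73 cont=0 payload=0x73=115: acc |= 115<<7 -> acc=14805 shift=14 [end]
Varint 1: bytes[0:2] = D5 73 -> value 14805 (2 byte(s))
  byte[2]=0x94 cont=1 payload=0x14=20: acc |= 20<<0 -> acc=20 shift=7
  byte[3]=0x62 cont=0 payload=0x62=98: acc |= 98<<7 -> acc=12564 shift=14 [end]
Varint 2: bytes[2:4] = 94 62 -> value 12564 (2 byte(s))
  byte[4]=0x0F cont=0 payload=0x0F=15: acc |= 15<<0 -> acc=15 shift=7 [end]
Varint 3: bytes[4:5] = 0F -> value 15 (1 byte(s))

Answer: 14805 12564 15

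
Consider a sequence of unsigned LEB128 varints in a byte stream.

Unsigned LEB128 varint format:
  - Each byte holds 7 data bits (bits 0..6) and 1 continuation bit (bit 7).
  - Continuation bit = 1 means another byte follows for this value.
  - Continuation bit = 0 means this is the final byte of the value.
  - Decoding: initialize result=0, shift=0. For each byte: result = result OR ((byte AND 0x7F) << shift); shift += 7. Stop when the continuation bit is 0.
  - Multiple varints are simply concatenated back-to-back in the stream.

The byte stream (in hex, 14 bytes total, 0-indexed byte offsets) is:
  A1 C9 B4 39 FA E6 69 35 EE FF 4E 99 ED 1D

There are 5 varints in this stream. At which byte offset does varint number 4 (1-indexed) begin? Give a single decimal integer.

  byte[0]=0xA1 cont=1 payload=0x21=33: acc |= 33<<0 -> acc=33 shift=7
  byte[1]=0xC9 cont=1 payload=0x49=73: acc |= 73<<7 -> acc=9377 shift=14
  byte[2]=0xB4 cont=1 payload=0x34=52: acc |= 52<<14 -> acc=861345 shift=21
  byte[3]=0x39 cont=0 payload=0x39=57: acc |= 57<<21 -> acc=120399009 shift=28 [end]
Varint 1: bytes[0:4] = A1 C9 B4 39 -> value 120399009 (4 byte(s))
  byte[4]=0xFA cont=1 payload=0x7A=122: acc |= 122<<0 -> acc=122 shift=7
  byte[5]=0xE6 cont=1 payload=0x66=102: acc |= 102<<7 -> acc=13178 shift=14
  byte[6]=0x69 cont=0 payload=0x69=105: acc |= 105<<14 -> acc=1733498 shift=21 [end]
Varint 2: bytes[4:7] = FA E6 69 -> value 1733498 (3 byte(s))
  byte[7]=0x35 cont=0 payload=0x35=53: acc |= 53<<0 -> acc=53 shift=7 [end]
Varint 3: bytes[7:8] = 35 -> value 53 (1 byte(s))
  byte[8]=0xEE cont=1 payload=0x6E=110: acc |= 110<<0 -> acc=110 shift=7
  byte[9]=0xFF cont=1 payload=0x7F=127: acc |= 127<<7 -> acc=16366 shift=14
  byte[10]=0x4E cont=0 payload=0x4E=78: acc |= 78<<14 -> acc=1294318 shift=21 [end]
Varint 4: bytes[8:11] = EE FF 4E -> value 1294318 (3 byte(s))
  byte[11]=0x99 cont=1 payload=0x19=25: acc |= 25<<0 -> acc=25 shift=7
  byte[12]=0xED cont=1 payload=0x6D=109: acc |= 109<<7 -> acc=13977 shift=14
  byte[13]=0x1D cont=0 payload=0x1D=29: acc |= 29<<14 -> acc=489113 shift=21 [end]
Varint 5: bytes[11:14] = 99 ED 1D -> value 489113 (3 byte(s))

Answer: 8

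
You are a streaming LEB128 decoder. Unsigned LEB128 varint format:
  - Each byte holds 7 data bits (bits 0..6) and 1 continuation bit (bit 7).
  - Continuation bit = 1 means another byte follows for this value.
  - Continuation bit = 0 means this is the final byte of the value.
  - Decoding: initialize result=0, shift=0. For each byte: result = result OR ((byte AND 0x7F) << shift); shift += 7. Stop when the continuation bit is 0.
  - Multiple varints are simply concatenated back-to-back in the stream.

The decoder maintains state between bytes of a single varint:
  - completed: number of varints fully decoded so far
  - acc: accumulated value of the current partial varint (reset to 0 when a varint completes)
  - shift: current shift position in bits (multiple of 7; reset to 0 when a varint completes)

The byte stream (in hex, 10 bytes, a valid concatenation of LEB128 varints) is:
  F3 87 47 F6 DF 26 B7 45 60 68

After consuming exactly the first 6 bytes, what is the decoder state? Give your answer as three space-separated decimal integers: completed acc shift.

Answer: 2 0 0

Derivation:
byte[0]=0xF3 cont=1 payload=0x73: acc |= 115<<0 -> completed=0 acc=115 shift=7
byte[1]=0x87 cont=1 payload=0x07: acc |= 7<<7 -> completed=0 acc=1011 shift=14
byte[2]=0x47 cont=0 payload=0x47: varint #1 complete (value=1164275); reset -> completed=1 acc=0 shift=0
byte[3]=0xF6 cont=1 payload=0x76: acc |= 118<<0 -> completed=1 acc=118 shift=7
byte[4]=0xDF cont=1 payload=0x5F: acc |= 95<<7 -> completed=1 acc=12278 shift=14
byte[5]=0x26 cont=0 payload=0x26: varint #2 complete (value=634870); reset -> completed=2 acc=0 shift=0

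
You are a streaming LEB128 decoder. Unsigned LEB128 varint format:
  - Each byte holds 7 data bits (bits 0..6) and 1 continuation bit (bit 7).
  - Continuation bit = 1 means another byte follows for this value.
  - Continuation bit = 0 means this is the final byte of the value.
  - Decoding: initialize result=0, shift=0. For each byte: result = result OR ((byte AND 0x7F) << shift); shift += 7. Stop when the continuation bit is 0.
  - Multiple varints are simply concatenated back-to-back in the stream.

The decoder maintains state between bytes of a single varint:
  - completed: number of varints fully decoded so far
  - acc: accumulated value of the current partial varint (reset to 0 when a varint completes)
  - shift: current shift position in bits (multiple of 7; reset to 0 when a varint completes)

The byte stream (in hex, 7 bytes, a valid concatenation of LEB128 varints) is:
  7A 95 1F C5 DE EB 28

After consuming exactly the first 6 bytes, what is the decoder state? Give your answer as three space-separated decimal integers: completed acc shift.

Answer: 2 1765189 21

Derivation:
byte[0]=0x7A cont=0 payload=0x7A: varint #1 complete (value=122); reset -> completed=1 acc=0 shift=0
byte[1]=0x95 cont=1 payload=0x15: acc |= 21<<0 -> completed=1 acc=21 shift=7
byte[2]=0x1F cont=0 payload=0x1F: varint #2 complete (value=3989); reset -> completed=2 acc=0 shift=0
byte[3]=0xC5 cont=1 payload=0x45: acc |= 69<<0 -> completed=2 acc=69 shift=7
byte[4]=0xDE cont=1 payload=0x5E: acc |= 94<<7 -> completed=2 acc=12101 shift=14
byte[5]=0xEB cont=1 payload=0x6B: acc |= 107<<14 -> completed=2 acc=1765189 shift=21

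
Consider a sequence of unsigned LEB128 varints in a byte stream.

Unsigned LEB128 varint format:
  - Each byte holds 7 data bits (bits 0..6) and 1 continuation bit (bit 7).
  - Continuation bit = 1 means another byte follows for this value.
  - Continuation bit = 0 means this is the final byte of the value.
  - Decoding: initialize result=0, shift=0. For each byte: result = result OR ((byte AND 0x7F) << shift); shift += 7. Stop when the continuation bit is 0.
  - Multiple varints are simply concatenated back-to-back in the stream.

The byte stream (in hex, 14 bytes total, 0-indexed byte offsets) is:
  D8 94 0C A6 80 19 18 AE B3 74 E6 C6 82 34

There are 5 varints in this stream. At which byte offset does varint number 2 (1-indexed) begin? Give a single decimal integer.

  byte[0]=0xD8 cont=1 payload=0x58=88: acc |= 88<<0 -> acc=88 shift=7
  byte[1]=0x94 cont=1 payload=0x14=20: acc |= 20<<7 -> acc=2648 shift=14
  byte[2]=0x0C cont=0 payload=0x0C=12: acc |= 12<<14 -> acc=199256 shift=21 [end]
Varint 1: bytes[0:3] = D8 94 0C -> value 199256 (3 byte(s))
  byte[3]=0xA6 cont=1 payload=0x26=38: acc |= 38<<0 -> acc=38 shift=7
  byte[4]=0x80 cont=1 payload=0x00=0: acc |= 0<<7 -> acc=38 shift=14
  byte[5]=0x19 cont=0 payload=0x19=25: acc |= 25<<14 -> acc=409638 shift=21 [end]
Varint 2: bytes[3:6] = A6 80 19 -> value 409638 (3 byte(s))
  byte[6]=0x18 cont=0 payload=0x18=24: acc |= 24<<0 -> acc=24 shift=7 [end]
Varint 3: bytes[6:7] = 18 -> value 24 (1 byte(s))
  byte[7]=0xAE cont=1 payload=0x2E=46: acc |= 46<<0 -> acc=46 shift=7
  byte[8]=0xB3 cont=1 payload=0x33=51: acc |= 51<<7 -> acc=6574 shift=14
  byte[9]=0x74 cont=0 payload=0x74=116: acc |= 116<<14 -> acc=1907118 shift=21 [end]
Varint 4: bytes[7:10] = AE B3 74 -> value 1907118 (3 byte(s))
  byte[10]=0xE6 cont=1 payload=0x66=102: acc |= 102<<0 -> acc=102 shift=7
  byte[11]=0xC6 cont=1 payload=0x46=70: acc |= 70<<7 -> acc=9062 shift=14
  byte[12]=0x82 cont=1 payload=0x02=2: acc |= 2<<14 -> acc=41830 shift=21
  byte[13]=0x34 cont=0 payload=0x34=52: acc |= 52<<21 -> acc=109093734 shift=28 [end]
Varint 5: bytes[10:14] = E6 C6 82 34 -> value 109093734 (4 byte(s))

Answer: 3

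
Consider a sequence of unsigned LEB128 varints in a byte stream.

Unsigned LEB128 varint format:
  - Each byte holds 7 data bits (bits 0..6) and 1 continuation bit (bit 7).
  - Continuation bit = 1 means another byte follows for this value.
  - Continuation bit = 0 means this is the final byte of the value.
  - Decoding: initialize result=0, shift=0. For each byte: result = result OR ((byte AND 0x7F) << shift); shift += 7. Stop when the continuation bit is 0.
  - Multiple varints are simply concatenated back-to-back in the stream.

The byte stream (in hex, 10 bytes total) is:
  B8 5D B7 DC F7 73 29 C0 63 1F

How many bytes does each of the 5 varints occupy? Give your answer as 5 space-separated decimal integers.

  byte[0]=0xB8 cont=1 payload=0x38=56: acc |= 56<<0 -> acc=56 shift=7
  byte[1]=0x5D cont=0 payload=0x5D=93: acc |= 93<<7 -> acc=11960 shift=14 [end]
Varint 1: bytes[0:2] = B8 5D -> value 11960 (2 byte(s))
  byte[2]=0xB7 cont=1 payload=0x37=55: acc |= 55<<0 -> acc=55 shift=7
  byte[3]=0xDC cont=1 payload=0x5C=92: acc |= 92<<7 -> acc=11831 shift=14
  byte[4]=0xF7 cont=1 payload=0x77=119: acc |= 119<<14 -> acc=1961527 shift=21
  byte[5]=0x73 cont=0 payload=0x73=115: acc |= 115<<21 -> acc=243134007 shift=28 [end]
Varint 2: bytes[2:6] = B7 DC F7 73 -> value 243134007 (4 byte(s))
  byte[6]=0x29 cont=0 payload=0x29=41: acc |= 41<<0 -> acc=41 shift=7 [end]
Varint 3: bytes[6:7] = 29 -> value 41 (1 byte(s))
  byte[7]=0xC0 cont=1 payload=0x40=64: acc |= 64<<0 -> acc=64 shift=7
  byte[8]=0x63 cont=0 payload=0x63=99: acc |= 99<<7 -> acc=12736 shift=14 [end]
Varint 4: bytes[7:9] = C0 63 -> value 12736 (2 byte(s))
  byte[9]=0x1F cont=0 payload=0x1F=31: acc |= 31<<0 -> acc=31 shift=7 [end]
Varint 5: bytes[9:10] = 1F -> value 31 (1 byte(s))

Answer: 2 4 1 2 1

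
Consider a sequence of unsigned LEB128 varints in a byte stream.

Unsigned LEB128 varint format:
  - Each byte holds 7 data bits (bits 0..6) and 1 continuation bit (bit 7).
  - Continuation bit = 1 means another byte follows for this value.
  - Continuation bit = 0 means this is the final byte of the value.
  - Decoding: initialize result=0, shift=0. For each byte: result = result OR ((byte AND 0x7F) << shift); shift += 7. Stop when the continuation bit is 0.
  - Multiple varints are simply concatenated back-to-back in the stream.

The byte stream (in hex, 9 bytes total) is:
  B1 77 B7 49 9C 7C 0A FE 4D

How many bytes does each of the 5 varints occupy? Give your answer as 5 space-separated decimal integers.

  byte[0]=0xB1 cont=1 payload=0x31=49: acc |= 49<<0 -> acc=49 shift=7
  byte[1]=0x77 cont=0 payload=0x77=119: acc |= 119<<7 -> acc=15281 shift=14 [end]
Varint 1: bytes[0:2] = B1 77 -> value 15281 (2 byte(s))
  byte[2]=0xB7 cont=1 payload=0x37=55: acc |= 55<<0 -> acc=55 shift=7
  byte[3]=0x49 cont=0 payload=0x49=73: acc |= 73<<7 -> acc=9399 shift=14 [end]
Varint 2: bytes[2:4] = B7 49 -> value 9399 (2 byte(s))
  byte[4]=0x9C cont=1 payload=0x1C=28: acc |= 28<<0 -> acc=28 shift=7
  byte[5]=0x7C cont=0 payload=0x7C=124: acc |= 124<<7 -> acc=15900 shift=14 [end]
Varint 3: bytes[4:6] = 9C 7C -> value 15900 (2 byte(s))
  byte[6]=0x0A cont=0 payload=0x0A=10: acc |= 10<<0 -> acc=10 shift=7 [end]
Varint 4: bytes[6:7] = 0A -> value 10 (1 byte(s))
  byte[7]=0xFE cont=1 payload=0x7E=126: acc |= 126<<0 -> acc=126 shift=7
  byte[8]=0x4D cont=0 payload=0x4D=77: acc |= 77<<7 -> acc=9982 shift=14 [end]
Varint 5: bytes[7:9] = FE 4D -> value 9982 (2 byte(s))

Answer: 2 2 2 1 2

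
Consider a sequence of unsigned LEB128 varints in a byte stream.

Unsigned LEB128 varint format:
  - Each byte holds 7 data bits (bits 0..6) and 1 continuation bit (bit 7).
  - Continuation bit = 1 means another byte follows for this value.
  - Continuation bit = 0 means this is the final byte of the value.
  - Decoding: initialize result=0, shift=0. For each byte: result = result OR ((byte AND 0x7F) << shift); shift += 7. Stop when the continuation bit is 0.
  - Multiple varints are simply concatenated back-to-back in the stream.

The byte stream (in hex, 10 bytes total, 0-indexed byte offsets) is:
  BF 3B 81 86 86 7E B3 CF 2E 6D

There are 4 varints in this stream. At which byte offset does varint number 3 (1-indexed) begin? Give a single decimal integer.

Answer: 6

Derivation:
  byte[0]=0xBF cont=1 payload=0x3F=63: acc |= 63<<0 -> acc=63 shift=7
  byte[1]=0x3B cont=0 payload=0x3B=59: acc |= 59<<7 -> acc=7615 shift=14 [end]
Varint 1: bytes[0:2] = BF 3B -> value 7615 (2 byte(s))
  byte[2]=0x81 cont=1 payload=0x01=1: acc |= 1<<0 -> acc=1 shift=7
  byte[3]=0x86 cont=1 payload=0x06=6: acc |= 6<<7 -> acc=769 shift=14
  byte[4]=0x86 cont=1 payload=0x06=6: acc |= 6<<14 -> acc=99073 shift=21
  byte[5]=0x7E cont=0 payload=0x7E=126: acc |= 126<<21 -> acc=264340225 shift=28 [end]
Varint 2: bytes[2:6] = 81 86 86 7E -> value 264340225 (4 byte(s))
  byte[6]=0xB3 cont=1 payload=0x33=51: acc |= 51<<0 -> acc=51 shift=7
  byte[7]=0xCF cont=1 payload=0x4F=79: acc |= 79<<7 -> acc=10163 shift=14
  byte[8]=0x2E cont=0 payload=0x2E=46: acc |= 46<<14 -> acc=763827 shift=21 [end]
Varint 3: bytes[6:9] = B3 CF 2E -> value 763827 (3 byte(s))
  byte[9]=0x6D cont=0 payload=0x6D=109: acc |= 109<<0 -> acc=109 shift=7 [end]
Varint 4: bytes[9:10] = 6D -> value 109 (1 byte(s))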